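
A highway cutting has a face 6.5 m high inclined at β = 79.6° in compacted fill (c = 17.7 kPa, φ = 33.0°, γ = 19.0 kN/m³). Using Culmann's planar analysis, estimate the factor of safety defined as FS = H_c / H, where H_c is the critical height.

FS = 1.51

H_c = (4c/γ) · sinβ cosφ / [1 − cos(β − φ)]
    = (4·17.7/19.0) · sin79.6°·cos33.0° / [1 − cos46.6°]
    = 3.726 · 0.8249 / 0.3129 = 9.82 m
FS = H_c / H = 9.82 / 6.5 = 1.511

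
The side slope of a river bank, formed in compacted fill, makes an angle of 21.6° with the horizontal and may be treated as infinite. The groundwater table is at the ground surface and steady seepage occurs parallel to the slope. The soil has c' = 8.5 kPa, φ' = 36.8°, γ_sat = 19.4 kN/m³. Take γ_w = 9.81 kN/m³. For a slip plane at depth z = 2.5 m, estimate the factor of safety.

With seepage parallel to the slope and the water table at the surface, the effective normal stress on the slip plane uses the buoyant unit weight γ' = γ_sat − γ_w while the driving shear stress uses γ_sat:
FS = [c' + γ' z cos²β tanφ'] / [γ_sat z sinβ cosβ]
γ' = 19.4 − 9.81 = 9.59 kN/m³
Numerator = 8.5 + 9.59·2.5·cos²21.6°·tan36.8° = 8.5 + 9.59·2.5·0.8645·0.7481 = 24.005 kPa
Denominator = 19.4·2.5·sin21.6°·cos21.6° = 19.4·2.5·0.3681·0.9298 = 16.600 kPa
FS = 24.005 / 16.600 = 1.446

FS = 1.45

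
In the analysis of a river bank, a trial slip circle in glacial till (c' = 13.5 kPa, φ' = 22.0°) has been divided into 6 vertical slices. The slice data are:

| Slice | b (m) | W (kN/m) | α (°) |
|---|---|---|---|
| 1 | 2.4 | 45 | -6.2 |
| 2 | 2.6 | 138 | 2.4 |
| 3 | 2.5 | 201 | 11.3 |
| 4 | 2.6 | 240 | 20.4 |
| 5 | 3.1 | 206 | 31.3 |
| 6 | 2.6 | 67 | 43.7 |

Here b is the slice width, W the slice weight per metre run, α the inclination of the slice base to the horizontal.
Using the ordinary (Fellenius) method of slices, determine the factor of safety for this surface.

Ordinary method of slices: FS = Σ[c'·Δl_i + (W_i cosα_i)·tanφ'] / Σ W_i sinα_i, with Δl_i = b_i / cosα_i.
Slice 1: Δl = 2.4/cos(-6.2°) = 2.414 m; N'_1 = 45·cos(-6.2°) = 44.7; c'Δl = 32.59; W sinα = -4.9
Slice 2: Δl = 2.6/cos2.4° = 2.602 m; N'_2 = 138·cos2.4° = 137.9; c'Δl = 35.13; W sinα = 5.8
Slice 3: Δl = 2.5/cos11.3° = 2.549 m; N'_3 = 201·cos11.3° = 197.1; c'Δl = 34.42; W sinα = 39.4
Slice 4: Δl = 2.6/cos20.4° = 2.774 m; N'_4 = 240·cos20.4° = 224.9; c'Δl = 37.45; W sinα = 83.7
Slice 5: Δl = 3.1/cos31.3° = 3.628 m; N'_5 = 206·cos31.3° = 176.0; c'Δl = 48.98; W sinα = 107.0
Slice 6: Δl = 2.6/cos43.7° = 3.596 m; N'_6 = 67·cos43.7° = 48.4; c'Δl = 48.55; W sinα = 46.3
Σc'Δl = 237.1 kN/m; ΣN' = 829.1 kN/m; ΣW sinα = 277.3 kN/m
Resisting = 237.1 + 829.1·tan22.0° = 237.1 + 335.0 = 572.1 kN/m
FS = 572.1 / 277.3 = 2.063

FS = 2.06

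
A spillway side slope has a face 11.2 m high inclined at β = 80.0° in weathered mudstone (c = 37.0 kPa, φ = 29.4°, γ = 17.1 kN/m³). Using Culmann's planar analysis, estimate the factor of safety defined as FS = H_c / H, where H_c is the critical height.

FS = 1.82

H_c = (4c/γ) · sinβ cosφ / [1 − cos(β − φ)]
    = (4·37.0/17.1) · sin80.0°·cos29.4° / [1 − cos50.6°]
    = 8.655 · 0.8580 / 0.3653 = 20.33 m
FS = H_c / H = 20.33 / 11.2 = 1.815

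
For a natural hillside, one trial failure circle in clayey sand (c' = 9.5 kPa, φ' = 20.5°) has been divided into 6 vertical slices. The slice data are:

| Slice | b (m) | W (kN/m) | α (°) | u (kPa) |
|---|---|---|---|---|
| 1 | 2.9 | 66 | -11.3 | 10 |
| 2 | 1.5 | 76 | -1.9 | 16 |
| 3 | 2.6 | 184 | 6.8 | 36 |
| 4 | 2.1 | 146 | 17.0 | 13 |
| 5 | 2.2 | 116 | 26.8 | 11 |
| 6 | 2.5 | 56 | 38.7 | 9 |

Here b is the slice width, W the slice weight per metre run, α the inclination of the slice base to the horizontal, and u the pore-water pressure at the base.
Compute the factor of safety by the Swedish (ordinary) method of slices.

FS = 2.08

Ordinary method of slices: FS = Σ[c'·Δl_i + (W_i cosα_i − u_i·Δl_i)·tanφ'] / Σ W_i sinα_i, with Δl_i = b_i / cosα_i.
Slice 1: Δl = 2.9/cos(-11.3°) = 2.957 m; N'_1 = 66·cos(-11.3°) − 10·2.957 = 35.1; c'Δl = 28.09; W sinα = -12.9
Slice 2: Δl = 1.5/cos(-1.9°) = 1.501 m; N'_2 = 76·cos(-1.9°) − 16·1.501 = 51.9; c'Δl = 14.26; W sinα = -2.5
Slice 3: Δl = 2.6/cos6.8° = 2.618 m; N'_3 = 184·cos6.8° − 36·2.618 = 88.4; c'Δl = 24.87; W sinα = 21.8
Slice 4: Δl = 2.1/cos17.0° = 2.196 m; N'_4 = 146·cos17.0° − 13·2.196 = 111.1; c'Δl = 20.86; W sinα = 42.7
Slice 5: Δl = 2.2/cos26.8° = 2.465 m; N'_5 = 116·cos26.8° − 11·2.465 = 76.4; c'Δl = 23.42; W sinα = 52.3
Slice 6: Δl = 2.5/cos38.7° = 3.203 m; N'_6 = 56·cos38.7° − 9·3.203 = 14.9; c'Δl = 30.43; W sinα = 35.0
Σc'Δl = 141.9 kN/m; ΣN' = 377.9 kN/m; ΣW sinα = 136.3 kN/m
Resisting = 141.9 + 377.9·tan20.5° = 141.9 + 141.3 = 283.2 kN/m
FS = 283.2 / 136.3 = 2.077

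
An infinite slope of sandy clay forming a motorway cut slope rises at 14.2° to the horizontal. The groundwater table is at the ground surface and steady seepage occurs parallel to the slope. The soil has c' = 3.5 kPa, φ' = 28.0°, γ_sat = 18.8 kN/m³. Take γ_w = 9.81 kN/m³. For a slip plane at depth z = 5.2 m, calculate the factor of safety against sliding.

With seepage parallel to the slope and the water table at the surface, the effective normal stress on the slip plane uses the buoyant unit weight γ' = γ_sat − γ_w while the driving shear stress uses γ_sat:
FS = [c' + γ' z cos²β tanφ'] / [γ_sat z sinβ cosβ]
γ' = 18.8 − 9.81 = 8.99 kN/m³
Numerator = 3.5 + 8.99·5.2·cos²14.2°·tan28.0° = 3.5 + 8.99·5.2·0.9398·0.5317 = 26.861 kPa
Denominator = 18.8·5.2·sin14.2°·cos14.2° = 18.8·5.2·0.2453·0.9694 = 23.249 kPa
FS = 26.861 / 23.249 = 1.155

FS = 1.16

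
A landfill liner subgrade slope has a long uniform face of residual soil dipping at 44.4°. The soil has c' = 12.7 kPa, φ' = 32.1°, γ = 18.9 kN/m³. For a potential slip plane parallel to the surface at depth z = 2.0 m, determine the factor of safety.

For an infinite slope with a slip plane parallel to the surface (no pore pressure): FS = [c' + γz cos²β tanφ'] / [γz sinβ cosβ].
γz = 18.9·2.0 = 37.80 kN/m²
Numerator = 12.7 + 37.80·cos²44.4°·tan32.1° = 12.7 + 37.80·0.5105·0.6273 = 24.804 kPa
Denominator = 37.80·sin44.4°·cos44.4° = 37.80·0.6997·0.7145 = 18.896 kPa
FS = 24.804 / 18.896 = 1.313

FS = 1.31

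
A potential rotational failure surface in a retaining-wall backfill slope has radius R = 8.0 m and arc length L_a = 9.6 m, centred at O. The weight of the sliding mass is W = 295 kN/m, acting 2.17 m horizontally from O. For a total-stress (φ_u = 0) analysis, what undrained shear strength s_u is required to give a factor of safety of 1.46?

FS = s_u·L_a·R / (W·d), so s_u = FS·W·d / (L_a·R).
s_u = 1.46·295·2.17 / (9.60·8.0) = 934.6 / 76.80 = 12.17 kPa

s_u = 12.2 kPa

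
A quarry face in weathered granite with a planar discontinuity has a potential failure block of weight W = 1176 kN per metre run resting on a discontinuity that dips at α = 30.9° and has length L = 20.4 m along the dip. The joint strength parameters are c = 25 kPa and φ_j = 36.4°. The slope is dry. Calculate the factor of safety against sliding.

Resolving the block weight along and normal to the plane and applying the Mohr–Coulomb strength on the joint:
N' = W cosα = 1176·cos30.9° = 1009.1 kN/m
Driving force T = W sinα = 1176·sin30.9° = 603.9 kN/m
Resisting force R = c·L + N'·tanφ_j = 25·20.4 + 1009.1·tan36.4° = 510.0 + 744.0 = 1254.0 kN/m
FS = R / T = 1254.0 / 603.9 = 2.076

FS = 2.08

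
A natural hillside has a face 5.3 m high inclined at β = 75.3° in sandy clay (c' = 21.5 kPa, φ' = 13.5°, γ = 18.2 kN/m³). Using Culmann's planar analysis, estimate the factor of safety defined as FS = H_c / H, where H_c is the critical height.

H_c = (4c'/γ) · sinβ cosφ' / [1 − cos(β − φ')]
    = (4·21.5/18.2) · sin75.3°·cos13.5° / [1 − cos61.8°]
    = 4.725 · 0.9405 / 0.5274 = 8.43 m
FS = H_c / H = 8.43 / 5.3 = 1.590

FS = 1.59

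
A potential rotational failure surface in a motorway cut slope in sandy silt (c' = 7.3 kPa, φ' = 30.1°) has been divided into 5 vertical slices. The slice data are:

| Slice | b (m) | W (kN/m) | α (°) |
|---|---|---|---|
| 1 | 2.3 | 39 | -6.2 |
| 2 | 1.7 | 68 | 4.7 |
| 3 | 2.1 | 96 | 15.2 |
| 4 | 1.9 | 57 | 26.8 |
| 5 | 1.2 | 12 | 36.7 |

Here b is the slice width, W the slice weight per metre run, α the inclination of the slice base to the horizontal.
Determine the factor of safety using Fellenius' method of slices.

FS = 3.74

Ordinary method of slices: FS = Σ[c'·Δl_i + (W_i cosα_i)·tanφ'] / Σ W_i sinα_i, with Δl_i = b_i / cosα_i.
Slice 1: Δl = 2.3/cos(-6.2°) = 2.314 m; N'_1 = 39·cos(-6.2°) = 38.8; c'Δl = 16.89; W sinα = -4.2
Slice 2: Δl = 1.7/cos4.7° = 1.706 m; N'_2 = 68·cos4.7° = 67.8; c'Δl = 12.45; W sinα = 5.6
Slice 3: Δl = 2.1/cos15.2° = 2.176 m; N'_3 = 96·cos15.2° = 92.6; c'Δl = 15.89; W sinα = 25.2
Slice 4: Δl = 1.9/cos26.8° = 2.129 m; N'_4 = 57·cos26.8° = 50.9; c'Δl = 15.54; W sinα = 25.7
Slice 5: Δl = 1.2/cos36.7° = 1.497 m; N'_5 = 12·cos36.7° = 9.6; c'Δl = 10.93; W sinα = 7.2
Σc'Δl = 71.7 kN/m; ΣN' = 259.7 kN/m; ΣW sinα = 59.4 kN/m
Resisting = 71.7 + 259.7·tan30.1° = 71.7 + 150.5 = 222.2 kN/m
FS = 222.2 / 59.4 = 3.741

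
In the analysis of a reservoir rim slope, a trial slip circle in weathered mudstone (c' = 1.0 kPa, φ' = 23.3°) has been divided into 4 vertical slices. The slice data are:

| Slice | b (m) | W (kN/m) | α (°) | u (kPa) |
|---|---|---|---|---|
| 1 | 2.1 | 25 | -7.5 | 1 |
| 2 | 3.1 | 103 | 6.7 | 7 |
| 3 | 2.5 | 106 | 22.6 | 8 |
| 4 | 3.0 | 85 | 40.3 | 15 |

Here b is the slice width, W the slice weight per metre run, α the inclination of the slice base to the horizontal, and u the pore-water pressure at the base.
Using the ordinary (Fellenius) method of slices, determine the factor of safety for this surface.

FS = 0.88

Ordinary method of slices: FS = Σ[c'·Δl_i + (W_i cosα_i − u_i·Δl_i)·tanφ'] / Σ W_i sinα_i, with Δl_i = b_i / cosα_i.
Slice 1: Δl = 2.1/cos(-7.5°) = 2.118 m; N'_1 = 25·cos(-7.5°) − 1·2.118 = 22.7; c'Δl = 2.12; W sinα = -3.3
Slice 2: Δl = 3.1/cos6.7° = 3.121 m; N'_2 = 103·cos6.7° − 7·3.121 = 80.4; c'Δl = 3.12; W sinα = 12.0
Slice 3: Δl = 2.5/cos22.6° = 2.708 m; N'_3 = 106·cos22.6° − 8·2.708 = 76.2; c'Δl = 2.71; W sinα = 40.7
Slice 4: Δl = 3.0/cos40.3° = 3.934 m; N'_4 = 85·cos40.3° − 15·3.934 = 5.8; c'Δl = 3.93; W sinα = 55.0
Σc'Δl = 11.9 kN/m; ΣN' = 185.1 kN/m; ΣW sinα = 104.5 kN/m
Resisting = 11.9 + 185.1·tan23.3° = 11.9 + 79.7 = 91.6 kN/m
FS = 91.6 / 104.5 = 0.877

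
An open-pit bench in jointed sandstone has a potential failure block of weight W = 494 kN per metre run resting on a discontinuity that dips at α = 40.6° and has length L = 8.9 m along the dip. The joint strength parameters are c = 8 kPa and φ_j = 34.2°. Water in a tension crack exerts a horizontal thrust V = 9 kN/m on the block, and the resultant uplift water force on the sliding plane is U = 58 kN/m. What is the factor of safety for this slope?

FS = 0.86

Resolving the block weight along and normal to the plane and applying the Mohr–Coulomb strength on the joint:
N' = W cosα − U − V sinα = 494·cos40.6° − 58 − 9·sin40.6° = 311.2 kN/m
Driving force T = W sinα + V cosα = 494·sin40.6° + 9·cos40.6° = 328.3 kN/m
Resisting force R = c·L + N'·tanφ_j = 8·8.9 + 311.2·tan34.2° = 71.2 + 211.5 = 282.7 kN/m
FS = R / T = 282.7 / 328.3 = 0.861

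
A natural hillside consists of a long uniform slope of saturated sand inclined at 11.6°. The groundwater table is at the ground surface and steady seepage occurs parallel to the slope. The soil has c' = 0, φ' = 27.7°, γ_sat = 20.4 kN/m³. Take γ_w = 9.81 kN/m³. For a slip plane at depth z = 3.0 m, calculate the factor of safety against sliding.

FS = 1.33

With seepage parallel to the slope and the water table at the surface, the effective normal stress on the slip plane uses the buoyant unit weight γ' = γ_sat − γ_w while the driving shear stress uses γ_sat:
FS = [c' + γ' z cos²β tanφ'] / [γ_sat z sinβ cosβ]
(For c' = 0 this reduces to FS = (γ'/γ_sat)·tanφ'/tanβ.)
γ' = 20.4 − 9.81 = 10.59 kN/m³
Numerator = 0.0 + 10.59·3.0·cos²11.6°·tan27.7° = 0.0 + 10.59·3.0·0.9596·0.5250 = 16.005 kPa
Denominator = 20.4·3.0·sin11.6°·cos11.6° = 20.4·3.0·0.2011·0.9796 = 12.055 kPa
FS = 16.005 / 12.055 = 1.328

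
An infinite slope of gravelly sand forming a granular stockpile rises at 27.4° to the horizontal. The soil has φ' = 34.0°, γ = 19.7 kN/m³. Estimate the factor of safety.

For a dry cohesionless infinite slope the factor of safety is FS = tanφ' / tanβ.
FS = tan34.0° / tan27.4° = 0.6745 / 0.5184 = 1.301

FS = 1.30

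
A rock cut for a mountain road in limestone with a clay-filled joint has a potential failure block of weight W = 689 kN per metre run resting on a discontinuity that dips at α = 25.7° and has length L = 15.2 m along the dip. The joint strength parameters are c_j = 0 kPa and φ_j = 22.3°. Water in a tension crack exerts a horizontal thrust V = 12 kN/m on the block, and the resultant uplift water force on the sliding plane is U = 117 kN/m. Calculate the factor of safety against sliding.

FS = 0.66

Resolving the block weight along and normal to the plane and applying the Mohr–Coulomb strength on the joint:
N' = W cosα − U − V sinα = 689·cos25.7° − 117 − 12·sin25.7° = 498.6 kN/m
Driving force T = W sinα + V cosα = 689·sin25.7° + 12·cos25.7° = 309.6 kN/m
Resisting force R = c_j·L + N'·tanφ_j = 0·15.2 + 498.6·tan22.3° = 0.0 + 204.5 = 204.5 kN/m
FS = R / T = 204.5 / 309.6 = 0.661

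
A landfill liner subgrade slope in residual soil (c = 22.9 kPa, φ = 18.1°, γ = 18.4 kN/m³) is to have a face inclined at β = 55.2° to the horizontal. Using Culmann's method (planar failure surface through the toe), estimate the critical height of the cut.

Culmann's analysis gives the critical failure plane at α_cr = (β + φ)/2 = (55.2 + 18.1)/2 = 36.7°, and the critical height
H_c = (4c/γ) · sinβ cosφ / [1 − cos(β − φ)]
    = (4·22.9/18.4) · sin55.2°·cos18.1° / [1 − cos(37.1°)]
    = 4.978 · 0.8211·0.9505 / [1 − 0.7976]
    = 4.978 · 0.7805 / 0.2024
    = 19.20 m

H_c = 19.20 m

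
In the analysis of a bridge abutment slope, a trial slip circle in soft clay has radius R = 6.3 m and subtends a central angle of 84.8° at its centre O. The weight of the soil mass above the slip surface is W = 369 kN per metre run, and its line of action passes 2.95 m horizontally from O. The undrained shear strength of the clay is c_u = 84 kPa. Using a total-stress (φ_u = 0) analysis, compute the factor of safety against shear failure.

FS = 4.53

Taking moments about the centre O, the resisting moment is provided by the undrained shear strength acting along the arc:
Arc length L_a = R·θ = 6.3·(84.8°·π/180) = 6.3·1.4800 = 9.32 m
M_R = c_u·L_a·R = 84·9.32·6.3 = 4934.4 kN·m/m
M_D = W·d = 369·2.95 = 1088.5 kN·m/m
FS = M_R / M_D = 4934.4 / 1088.5 = 4.533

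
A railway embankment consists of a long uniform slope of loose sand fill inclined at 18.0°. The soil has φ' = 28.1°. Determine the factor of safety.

For a dry cohesionless infinite slope the factor of safety is FS = tanφ' / tanβ.
FS = tan28.1° / tan18.0° = 0.5340 / 0.3249 = 1.643

FS = 1.64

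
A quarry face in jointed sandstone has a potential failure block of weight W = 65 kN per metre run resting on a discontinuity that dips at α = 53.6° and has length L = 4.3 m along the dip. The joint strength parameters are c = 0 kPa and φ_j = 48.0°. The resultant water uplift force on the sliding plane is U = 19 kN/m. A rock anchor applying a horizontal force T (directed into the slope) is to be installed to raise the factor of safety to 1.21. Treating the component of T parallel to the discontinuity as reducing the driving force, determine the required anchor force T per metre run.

Resolving forces along and normal to the sliding plane, with the horizontal anchor force T adding T·sinα to the effective normal force and T·cosα acting up the plane against the driving force:
FS = [cL + (W cosα − U + T sinα) tanφ_j] / [W sinα − T cosα]
Without the anchor: N' = 19.6 kN/m, driving T_d = 52.3 kN/m, resisting R = 0·4.3 + 19.6·tan48.0° = 21.7 kN/m, FS = 0.42.
Setting FS = 1.21 and solving for T:
1.21·(52.3 − T cos53.6°) = 21.7 + T sin53.6°·tan48.0°
T·(sin53.6°·tan48.0° + 1.21·cos53.6°) = 1.21·52.3 − 21.7
T·(0.8049·1.1106 + 1.21·0.5934) = 63.3 − 21.7 = 41.6
T·1.6120 = 41.6
T = 25.8 kN/m

T = 26 kN/m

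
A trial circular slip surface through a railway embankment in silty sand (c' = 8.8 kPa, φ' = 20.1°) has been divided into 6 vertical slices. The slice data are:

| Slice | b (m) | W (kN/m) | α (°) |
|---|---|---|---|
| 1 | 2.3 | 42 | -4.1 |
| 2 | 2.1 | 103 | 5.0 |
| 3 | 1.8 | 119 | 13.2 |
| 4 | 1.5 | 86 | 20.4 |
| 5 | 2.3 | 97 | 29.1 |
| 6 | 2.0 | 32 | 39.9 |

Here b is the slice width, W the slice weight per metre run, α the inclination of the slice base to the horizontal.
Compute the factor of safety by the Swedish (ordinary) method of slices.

FS = 2.14

Ordinary method of slices: FS = Σ[c'·Δl_i + (W_i cosα_i)·tanφ'] / Σ W_i sinα_i, with Δl_i = b_i / cosα_i.
Slice 1: Δl = 2.3/cos(-4.1°) = 2.306 m; N'_1 = 42·cos(-4.1°) = 41.9; c'Δl = 20.29; W sinα = -3.0
Slice 2: Δl = 2.1/cos5.0° = 2.108 m; N'_2 = 103·cos5.0° = 102.6; c'Δl = 18.55; W sinα = 9.0
Slice 3: Δl = 1.8/cos13.2° = 1.849 m; N'_3 = 119·cos13.2° = 115.9; c'Δl = 16.27; W sinα = 27.2
Slice 4: Δl = 1.5/cos20.4° = 1.600 m; N'_4 = 86·cos20.4° = 80.6; c'Δl = 14.08; W sinα = 30.0
Slice 5: Δl = 2.3/cos29.1° = 2.632 m; N'_5 = 97·cos29.1° = 84.8; c'Δl = 23.16; W sinα = 47.2
Slice 6: Δl = 2.0/cos39.9° = 2.607 m; N'_6 = 32·cos39.9° = 24.5; c'Δl = 22.94; W sinα = 20.5
Σc'Δl = 115.3 kN/m; ΣN' = 450.3 kN/m; ΣW sinα = 130.8 kN/m
Resisting = 115.3 + 450.3·tan20.1° = 115.3 + 164.8 = 280.1 kN/m
FS = 280.1 / 130.8 = 2.141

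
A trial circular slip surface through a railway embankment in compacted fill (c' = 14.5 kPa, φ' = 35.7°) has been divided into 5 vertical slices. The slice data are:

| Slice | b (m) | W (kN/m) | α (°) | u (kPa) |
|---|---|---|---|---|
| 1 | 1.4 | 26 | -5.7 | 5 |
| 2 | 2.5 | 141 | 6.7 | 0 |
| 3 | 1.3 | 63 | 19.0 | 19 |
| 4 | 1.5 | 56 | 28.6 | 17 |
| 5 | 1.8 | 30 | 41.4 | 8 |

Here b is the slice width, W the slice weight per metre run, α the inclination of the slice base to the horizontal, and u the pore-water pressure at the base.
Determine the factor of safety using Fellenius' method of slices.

Ordinary method of slices: FS = Σ[c'·Δl_i + (W_i cosα_i − u_i·Δl_i)·tanφ'] / Σ W_i sinα_i, with Δl_i = b_i / cosα_i.
Slice 1: Δl = 1.4/cos(-5.7°) = 1.407 m; N'_1 = 26·cos(-5.7°) − 5·1.407 = 18.8; c'Δl = 20.40; W sinα = -2.6
Slice 2: Δl = 2.5/cos6.7° = 2.517 m; N'_2 = 141·cos6.7° − 0·2.517 = 140.0; c'Δl = 36.50; W sinα = 16.5
Slice 3: Δl = 1.3/cos19.0° = 1.375 m; N'_3 = 63·cos19.0° − 19·1.375 = 33.4; c'Δl = 19.94; W sinα = 20.5
Slice 4: Δl = 1.5/cos28.6° = 1.708 m; N'_4 = 56·cos28.6° − 17·1.708 = 20.1; c'Δl = 24.77; W sinα = 26.8
Slice 5: Δl = 1.8/cos41.4° = 2.400 m; N'_5 = 30·cos41.4° − 8·2.400 = 3.3; c'Δl = 34.79; W sinα = 19.8
Σc'Δl = 136.4 kN/m; ΣN' = 215.7 kN/m; ΣW sinα = 81.0 kN/m
Resisting = 136.4 + 215.7·tan35.7° = 136.4 + 155.0 = 291.4 kN/m
FS = 291.4 / 81.0 = 3.597

FS = 3.60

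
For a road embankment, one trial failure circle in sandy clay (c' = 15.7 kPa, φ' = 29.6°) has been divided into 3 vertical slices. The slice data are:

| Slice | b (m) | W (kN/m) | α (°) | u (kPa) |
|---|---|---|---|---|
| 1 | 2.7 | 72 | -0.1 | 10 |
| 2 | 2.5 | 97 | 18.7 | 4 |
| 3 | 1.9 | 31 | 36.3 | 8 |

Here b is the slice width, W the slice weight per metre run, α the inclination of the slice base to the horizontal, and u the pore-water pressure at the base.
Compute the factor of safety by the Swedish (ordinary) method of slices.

Ordinary method of slices: FS = Σ[c'·Δl_i + (W_i cosα_i − u_i·Δl_i)·tanφ'] / Σ W_i sinα_i, with Δl_i = b_i / cosα_i.
Slice 1: Δl = 2.7/cos(-0.1°) = 2.700 m; N'_1 = 72·cos(-0.1°) − 10·2.700 = 45.0; c'Δl = 42.39; W sinα = -0.1
Slice 2: Δl = 2.5/cos18.7° = 2.639 m; N'_2 = 97·cos18.7° − 4·2.639 = 81.3; c'Δl = 41.44; W sinα = 31.1
Slice 3: Δl = 1.9/cos36.3° = 2.358 m; N'_3 = 31·cos36.3° − 8·2.358 = 6.1; c'Δl = 37.01; W sinα = 18.4
Σc'Δl = 120.8 kN/m; ΣN' = 132.4 kN/m; ΣW sinα = 49.3 kN/m
Resisting = 120.8 + 132.4·tan29.6° = 120.8 + 75.2 = 196.1 kN/m
FS = 196.1 / 49.3 = 3.975

FS = 3.98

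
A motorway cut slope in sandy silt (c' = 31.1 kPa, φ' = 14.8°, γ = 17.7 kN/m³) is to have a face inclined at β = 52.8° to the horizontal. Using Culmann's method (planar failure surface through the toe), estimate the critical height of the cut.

H_c = 25.53 m

Culmann's analysis gives the critical failure plane at α_cr = (β + φ')/2 = (52.8 + 14.8)/2 = 33.8°, and the critical height
H_c = (4c'/γ) · sinβ cosφ' / [1 − cos(β − φ')]
    = (4·31.1/17.7) · sin52.8°·cos14.8° / [1 − cos(38.0°)]
    = 7.028 · 0.7965·0.9668 / [1 − 0.7880]
    = 7.028 · 0.7701 / 0.2120
    = 25.53 m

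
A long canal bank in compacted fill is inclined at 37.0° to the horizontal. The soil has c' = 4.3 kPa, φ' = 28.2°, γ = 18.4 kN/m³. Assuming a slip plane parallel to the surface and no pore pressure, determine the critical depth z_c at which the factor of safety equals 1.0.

Setting FS = 1.00 in FS = [c' + γz cos²β tanφ'] / [γz sinβ cosβ] and solving for z:
z = c' / [γ cosβ (FS·sinβ − cosβ·tanφ')]
  = 4.3 / [18.4·cos37.0°·(1.00·sin37.0° − cos37.0°·tan28.2°)]
  = 4.3 / [18.4·0.7986·(1.00·0.6018 − 0.7986·0.5362)]
  = 4.3 / 2.5509 = 1.686 m

z_c = 1.69 m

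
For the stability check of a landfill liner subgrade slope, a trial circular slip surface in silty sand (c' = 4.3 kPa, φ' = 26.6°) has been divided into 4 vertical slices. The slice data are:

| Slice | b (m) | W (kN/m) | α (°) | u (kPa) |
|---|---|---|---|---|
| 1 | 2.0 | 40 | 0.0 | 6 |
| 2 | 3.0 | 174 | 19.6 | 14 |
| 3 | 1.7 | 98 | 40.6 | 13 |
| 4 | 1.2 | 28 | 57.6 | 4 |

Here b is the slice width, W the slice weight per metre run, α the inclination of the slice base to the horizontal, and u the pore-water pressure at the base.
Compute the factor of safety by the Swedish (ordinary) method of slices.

Ordinary method of slices: FS = Σ[c'·Δl_i + (W_i cosα_i − u_i·Δl_i)·tanφ'] / Σ W_i sinα_i, with Δl_i = b_i / cosα_i.
Slice 1: Δl = 2.0/cos0.0° = 2.000 m; N'_1 = 40·cos0.0° − 6·2.000 = 28.0; c'Δl = 8.60; W sinα = 0.0
Slice 2: Δl = 3.0/cos19.6° = 3.185 m; N'_2 = 174·cos19.6° − 14·3.185 = 119.3; c'Δl = 13.69; W sinα = 58.4
Slice 3: Δl = 1.7/cos40.6° = 2.239 m; N'_3 = 98·cos40.6° − 13·2.239 = 45.3; c'Δl = 9.63; W sinα = 63.8
Slice 4: Δl = 1.2/cos57.6° = 2.240 m; N'_4 = 28·cos57.6° − 4·2.240 = 6.0; c'Δl = 9.63; W sinα = 23.6
Σc'Δl = 41.6 kN/m; ΣN' = 198.7 kN/m; ΣW sinα = 145.8 kN/m
Resisting = 41.6 + 198.7·tan26.6° = 41.6 + 99.5 = 141.0 kN/m
FS = 141.0 / 145.8 = 0.967

FS = 0.97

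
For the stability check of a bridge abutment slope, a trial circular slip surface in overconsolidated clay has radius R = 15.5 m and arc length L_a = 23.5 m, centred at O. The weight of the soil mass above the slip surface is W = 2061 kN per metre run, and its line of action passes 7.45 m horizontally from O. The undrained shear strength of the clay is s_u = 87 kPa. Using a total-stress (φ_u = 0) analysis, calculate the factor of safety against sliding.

Taking moments about the centre O, the resisting moment is provided by the undrained shear strength acting along the arc:
M_R = s_u·L_a·R = 87·23.50·15.5 = 31689.8 kN·m/m
M_D = W·d = 2061·7.45 = 15354.5 kN·m/m
FS = M_R / M_D = 31689.8 / 15354.5 = 2.064

FS = 2.06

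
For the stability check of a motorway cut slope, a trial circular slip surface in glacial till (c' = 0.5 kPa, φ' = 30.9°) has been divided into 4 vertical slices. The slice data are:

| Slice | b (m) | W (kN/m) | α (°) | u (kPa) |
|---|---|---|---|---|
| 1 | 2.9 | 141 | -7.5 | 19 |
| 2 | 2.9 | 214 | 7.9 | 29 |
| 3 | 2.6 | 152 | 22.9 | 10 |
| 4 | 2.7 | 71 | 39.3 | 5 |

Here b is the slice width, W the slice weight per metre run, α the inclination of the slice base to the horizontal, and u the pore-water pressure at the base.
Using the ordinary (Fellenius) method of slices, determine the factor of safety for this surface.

Ordinary method of slices: FS = Σ[c'·Δl_i + (W_i cosα_i − u_i·Δl_i)·tanφ'] / Σ W_i sinα_i, with Δl_i = b_i / cosα_i.
Slice 1: Δl = 2.9/cos(-7.5°) = 2.925 m; N'_1 = 141·cos(-7.5°) − 19·2.925 = 84.2; c'Δl = 1.46; W sinα = -18.4
Slice 2: Δl = 2.9/cos7.9° = 2.928 m; N'_2 = 214·cos7.9° − 29·2.928 = 127.1; c'Δl = 1.46; W sinα = 29.4
Slice 3: Δl = 2.6/cos22.9° = 2.822 m; N'_3 = 152·cos22.9° − 10·2.822 = 111.8; c'Δl = 1.41; W sinα = 59.1
Slice 4: Δl = 2.7/cos39.3° = 3.489 m; N'_4 = 71·cos39.3° − 5·3.489 = 37.5; c'Δl = 1.74; W sinα = 45.0
Σc'Δl = 6.1 kN/m; ΣN' = 360.6 kN/m; ΣW sinα = 115.1 kN/m
Resisting = 6.1 + 360.6·tan30.9° = 6.1 + 215.8 = 221.9 kN/m
FS = 221.9 / 115.1 = 1.927

FS = 1.93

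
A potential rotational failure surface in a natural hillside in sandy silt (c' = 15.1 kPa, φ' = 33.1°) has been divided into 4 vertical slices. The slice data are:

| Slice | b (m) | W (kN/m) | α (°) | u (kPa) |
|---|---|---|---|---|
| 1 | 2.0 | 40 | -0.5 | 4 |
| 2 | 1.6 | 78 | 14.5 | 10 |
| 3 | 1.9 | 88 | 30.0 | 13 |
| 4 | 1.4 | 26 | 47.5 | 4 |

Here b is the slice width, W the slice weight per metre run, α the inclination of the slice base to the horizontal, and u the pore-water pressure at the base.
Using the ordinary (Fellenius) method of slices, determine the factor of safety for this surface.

Ordinary method of slices: FS = Σ[c'·Δl_i + (W_i cosα_i − u_i·Δl_i)·tanφ'] / Σ W_i sinα_i, with Δl_i = b_i / cosα_i.
Slice 1: Δl = 2.0/cos(-0.5°) = 2.000 m; N'_1 = 40·cos(-0.5°) − 4·2.000 = 32.0; c'Δl = 30.20; W sinα = -0.3
Slice 2: Δl = 1.6/cos14.5° = 1.653 m; N'_2 = 78·cos14.5° − 10·1.653 = 59.0; c'Δl = 24.95; W sinα = 19.5
Slice 3: Δl = 1.9/cos30.0° = 2.194 m; N'_3 = 88·cos30.0° − 13·2.194 = 47.7; c'Δl = 33.13; W sinα = 44.0
Slice 4: Δl = 1.4/cos47.5° = 2.072 m; N'_4 = 26·cos47.5° − 4·2.072 = 9.3; c'Δl = 31.29; W sinα = 19.2
Σc'Δl = 119.6 kN/m; ΣN' = 148.0 kN/m; ΣW sinα = 82.3 kN/m
Resisting = 119.6 + 148.0·tan33.1° = 119.6 + 96.4 = 216.0 kN/m
FS = 216.0 / 82.3 = 2.623

FS = 2.62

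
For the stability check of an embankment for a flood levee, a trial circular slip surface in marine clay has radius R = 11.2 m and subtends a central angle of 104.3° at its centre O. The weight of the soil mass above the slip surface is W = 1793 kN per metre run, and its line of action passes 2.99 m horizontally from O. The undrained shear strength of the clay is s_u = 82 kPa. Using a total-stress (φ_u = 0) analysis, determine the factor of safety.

FS = 3.49

Taking moments about the centre O, the resisting moment is provided by the undrained shear strength acting along the arc:
Arc length L_a = R·θ = 11.2·(104.3°·π/180) = 11.2·1.8204 = 20.39 m
M_R = s_u·L_a·R = 82·20.39·11.2 = 18724.6 kN·m/m
M_D = W·d = 1793·2.99 = 5361.1 kN·m/m
FS = M_R / M_D = 18724.6 / 5361.1 = 3.493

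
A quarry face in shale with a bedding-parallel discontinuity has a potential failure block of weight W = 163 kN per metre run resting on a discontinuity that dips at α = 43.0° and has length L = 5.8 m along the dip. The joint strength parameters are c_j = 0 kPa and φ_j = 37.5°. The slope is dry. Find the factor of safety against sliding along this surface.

FS = 0.82

Resolving the block weight along and normal to the plane and applying the Mohr–Coulomb strength on the joint:
N' = W cosα = 163·cos43.0° = 119.2 kN/m
Driving force T = W sinα = 163·sin43.0° = 111.2 kN/m
Resisting force R = c_j·L + N'·tanφ_j = 0·5.8 + 119.2·tan37.5° = 0.0 + 91.5 = 91.5 kN/m
FS = R / T = 91.5 / 111.2 = 0.823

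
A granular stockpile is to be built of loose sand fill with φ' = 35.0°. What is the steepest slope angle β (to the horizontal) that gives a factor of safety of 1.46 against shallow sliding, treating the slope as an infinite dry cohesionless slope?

β = 25.6°

For an infinite dry cohesionless slope FS = tanφ'/tanβ, so tanβ = tanφ' / FS.
tanβ = tan35.0° / 1.46 = 0.7002 / 1.46 = 0.4796
β = arctan(0.4796) = 25.62°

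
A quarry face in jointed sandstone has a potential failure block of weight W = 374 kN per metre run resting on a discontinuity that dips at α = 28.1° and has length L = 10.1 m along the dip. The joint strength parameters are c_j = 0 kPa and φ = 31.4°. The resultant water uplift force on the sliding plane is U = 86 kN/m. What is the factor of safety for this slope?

Resolving the block weight along and normal to the plane and applying the Mohr–Coulomb strength on the joint:
N' = W cosα − U = 374·cos28.1° − 86 = 243.9 kN/m
Driving force T = W sinα = 374·sin28.1° = 176.2 kN/m
Resisting force R = c_j·L + N'·tanφ = 0·10.1 + 243.9·tan31.4° = 0.0 + 148.9 = 148.9 kN/m
FS = R / T = 148.9 / 176.2 = 0.845

FS = 0.85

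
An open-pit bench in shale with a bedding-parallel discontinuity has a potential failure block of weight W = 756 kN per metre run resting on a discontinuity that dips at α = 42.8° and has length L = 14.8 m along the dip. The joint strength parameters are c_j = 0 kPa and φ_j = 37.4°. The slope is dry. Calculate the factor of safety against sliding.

FS = 0.83

Resolving the block weight along and normal to the plane and applying the Mohr–Coulomb strength on the joint:
N' = W cosα = 756·cos42.8° = 554.7 kN/m
Driving force T = W sinα = 756·sin42.8° = 513.7 kN/m
Resisting force R = c_j·L + N'·tanφ_j = 0·14.8 + 554.7·tan37.4° = 0.0 + 424.1 = 424.1 kN/m
FS = R / T = 424.1 / 513.7 = 0.826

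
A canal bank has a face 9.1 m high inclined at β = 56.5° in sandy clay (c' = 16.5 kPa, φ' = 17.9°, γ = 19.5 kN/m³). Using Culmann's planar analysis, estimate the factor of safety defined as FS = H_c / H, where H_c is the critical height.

FS = 1.35

H_c = (4c'/γ) · sinβ cosφ' / [1 − cos(β − φ')]
    = (4·16.5/19.5) · sin56.5°·cos17.9° / [1 − cos38.6°]
    = 3.385 · 0.7935 / 0.2185 = 12.29 m
FS = H_c / H = 12.29 / 9.1 = 1.351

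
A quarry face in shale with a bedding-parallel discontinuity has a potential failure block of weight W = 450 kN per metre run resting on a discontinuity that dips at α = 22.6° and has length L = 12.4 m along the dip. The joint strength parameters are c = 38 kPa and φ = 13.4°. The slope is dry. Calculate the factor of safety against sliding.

FS = 3.30

Resolving the block weight along and normal to the plane and applying the Mohr–Coulomb strength on the joint:
N' = W cosα = 450·cos22.6° = 415.4 kN/m
Driving force T = W sinα = 450·sin22.6° = 172.9 kN/m
Resisting force R = c·L + N'·tanφ = 38·12.4 + 415.4·tan13.4° = 471.2 + 99.0 = 570.2 kN/m
FS = R / T = 570.2 / 172.9 = 3.297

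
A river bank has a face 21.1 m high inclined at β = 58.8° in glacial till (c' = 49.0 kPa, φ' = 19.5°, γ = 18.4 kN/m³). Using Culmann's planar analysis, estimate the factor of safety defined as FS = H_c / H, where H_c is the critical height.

H_c = (4c'/γ) · sinβ cosφ' / [1 − cos(β − φ')]
    = (4·49.0/18.4) · sin58.8°·cos19.5° / [1 − cos39.3°]
    = 10.652 · 0.8063 / 0.2262 = 37.98 m
FS = H_c / H = 37.98 / 21.1 = 1.800

FS = 1.80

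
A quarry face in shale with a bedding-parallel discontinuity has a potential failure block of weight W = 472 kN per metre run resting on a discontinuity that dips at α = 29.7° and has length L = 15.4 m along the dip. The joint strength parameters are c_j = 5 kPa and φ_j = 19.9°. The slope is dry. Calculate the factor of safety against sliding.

FS = 0.96

Resolving the block weight along and normal to the plane and applying the Mohr–Coulomb strength on the joint:
N' = W cosα = 472·cos29.7° = 410.0 kN/m
Driving force T = W sinα = 472·sin29.7° = 233.9 kN/m
Resisting force R = c_j·L + N'·tanφ_j = 5·15.4 + 410.0·tan19.9° = 77.0 + 148.4 = 225.4 kN/m
FS = R / T = 225.4 / 233.9 = 0.964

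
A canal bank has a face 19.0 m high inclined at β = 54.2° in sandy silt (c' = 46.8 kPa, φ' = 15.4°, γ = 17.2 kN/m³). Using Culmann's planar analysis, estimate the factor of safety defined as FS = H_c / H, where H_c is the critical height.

H_c = (4c'/γ) · sinβ cosφ' / [1 − cos(β − φ')]
    = (4·46.8/17.2) · sin54.2°·cos15.4° / [1 − cos38.8°]
    = 10.884 · 0.7819 / 0.2207 = 38.57 m
FS = H_c / H = 38.57 / 19.0 = 2.030

FS = 2.03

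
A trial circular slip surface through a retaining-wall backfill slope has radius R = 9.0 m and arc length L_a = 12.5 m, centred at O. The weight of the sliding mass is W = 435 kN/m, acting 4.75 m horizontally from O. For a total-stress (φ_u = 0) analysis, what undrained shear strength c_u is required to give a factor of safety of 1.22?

FS = c_u·L_a·R / (W·d), so c_u = FS·W·d / (L_a·R).
c_u = 1.22·435·4.75 / (12.50·9.0) = 2520.8 / 112.50 = 22.41 kPa

c_u = 22.4 kPa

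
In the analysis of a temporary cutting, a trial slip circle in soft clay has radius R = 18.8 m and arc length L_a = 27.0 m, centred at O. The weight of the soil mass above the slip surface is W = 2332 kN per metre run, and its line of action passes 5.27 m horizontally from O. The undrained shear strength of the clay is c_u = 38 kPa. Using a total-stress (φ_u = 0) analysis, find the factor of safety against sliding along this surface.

Taking moments about the centre O, the resisting moment is provided by the undrained shear strength acting along the arc:
M_R = c_u·L_a·R = 38·27.00·18.8 = 19288.8 kN·m/m
M_D = W·d = 2332·5.27 = 12289.6 kN·m/m
FS = M_R / M_D = 19288.8 / 12289.6 = 1.570

FS = 1.57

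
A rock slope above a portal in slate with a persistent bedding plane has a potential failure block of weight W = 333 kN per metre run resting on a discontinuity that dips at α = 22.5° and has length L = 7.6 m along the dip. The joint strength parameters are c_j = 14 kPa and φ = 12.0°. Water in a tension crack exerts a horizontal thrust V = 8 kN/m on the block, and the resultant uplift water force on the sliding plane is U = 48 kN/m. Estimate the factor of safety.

Resolving the block weight along and normal to the plane and applying the Mohr–Coulomb strength on the joint:
N' = W cosα − U − V sinα = 333·cos22.5° − 48 − 8·sin22.5° = 256.6 kN/m
Driving force T = W sinα + V cosα = 333·sin22.5° + 8·cos22.5° = 134.8 kN/m
Resisting force R = c_j·L + N'·tanφ = 14·7.6 + 256.6·tan12.0° = 106.4 + 54.5 = 160.9 kN/m
FS = R / T = 160.9 / 134.8 = 1.194

FS = 1.19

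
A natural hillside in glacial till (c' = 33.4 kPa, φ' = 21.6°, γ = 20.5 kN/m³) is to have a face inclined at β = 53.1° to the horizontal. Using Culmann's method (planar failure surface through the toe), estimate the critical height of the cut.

H_c = 32.88 m

Culmann's analysis gives the critical failure plane at α_cr = (β + φ')/2 = (53.1 + 21.6)/2 = 37.4°, and the critical height
H_c = (4c'/γ) · sinβ cosφ' / [1 − cos(β − φ')]
    = (4·33.4/20.5) · sin53.1°·cos21.6° / [1 − cos(31.5°)]
    = 6.517 · 0.7997·0.9298 / [1 − 0.8526]
    = 6.517 · 0.7435 / 0.1474
    = 32.88 m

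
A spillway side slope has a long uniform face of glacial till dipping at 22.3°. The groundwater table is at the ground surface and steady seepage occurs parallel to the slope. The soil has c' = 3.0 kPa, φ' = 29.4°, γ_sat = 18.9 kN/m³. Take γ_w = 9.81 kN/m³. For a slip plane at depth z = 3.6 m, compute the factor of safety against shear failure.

FS = 0.79

With seepage parallel to the slope and the water table at the surface, the effective normal stress on the slip plane uses the buoyant unit weight γ' = γ_sat − γ_w while the driving shear stress uses γ_sat:
FS = [c' + γ' z cos²β tanφ'] / [γ_sat z sinβ cosβ]
γ' = 18.9 − 9.81 = 9.09 kN/m³
Numerator = 3.0 + 9.09·3.6·cos²22.3°·tan29.4° = 3.0 + 9.09·3.6·0.8560·0.5635 = 18.784 kPa
Denominator = 18.9·3.6·sin22.3°·cos22.3° = 18.9·3.6·0.3795·0.9252 = 23.887 kPa
FS = 18.784 / 23.887 = 0.786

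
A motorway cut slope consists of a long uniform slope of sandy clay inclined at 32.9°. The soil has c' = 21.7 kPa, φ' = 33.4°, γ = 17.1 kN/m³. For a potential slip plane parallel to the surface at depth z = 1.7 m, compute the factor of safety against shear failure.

For an infinite slope with a slip plane parallel to the surface (no pore pressure): FS = [c' + γz cos²β tanφ'] / [γz sinβ cosβ].
γz = 17.1·1.7 = 29.07 kN/m²
Numerator = 21.7 + 29.07·cos²32.9°·tan33.4° = 21.7 + 29.07·0.7050·0.6594 = 35.213 kPa
Denominator = 29.07·sin32.9°·cos32.9° = 29.07·0.5432·0.8396 = 13.258 kPa
FS = 35.213 / 13.258 = 2.656

FS = 2.66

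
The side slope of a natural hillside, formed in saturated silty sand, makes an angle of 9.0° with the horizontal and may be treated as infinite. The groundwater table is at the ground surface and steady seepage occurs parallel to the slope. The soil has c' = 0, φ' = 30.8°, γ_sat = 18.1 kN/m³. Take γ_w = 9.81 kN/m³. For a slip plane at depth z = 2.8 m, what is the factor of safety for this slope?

FS = 1.72

With seepage parallel to the slope and the water table at the surface, the effective normal stress on the slip plane uses the buoyant unit weight γ' = γ_sat − γ_w while the driving shear stress uses γ_sat:
FS = [c' + γ' z cos²β tanφ'] / [γ_sat z sinβ cosβ]
(For c' = 0 this reduces to FS = (γ'/γ_sat)·tanφ'/tanβ.)
γ' = 18.1 − 9.81 = 8.29 kN/m³
Numerator = 0.0 + 8.29·2.8·cos²9.0°·tan30.8° = 0.0 + 8.29·2.8·0.9755·0.5961 = 13.499 kPa
Denominator = 18.1·2.8·sin9.0°·cos9.0° = 18.1·2.8·0.1564·0.9877 = 7.830 kPa
FS = 13.499 / 7.830 = 1.724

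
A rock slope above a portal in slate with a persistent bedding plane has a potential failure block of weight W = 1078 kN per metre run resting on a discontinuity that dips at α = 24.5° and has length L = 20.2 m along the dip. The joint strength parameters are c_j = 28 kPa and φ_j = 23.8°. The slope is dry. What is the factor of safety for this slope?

Resolving the block weight along and normal to the plane and applying the Mohr–Coulomb strength on the joint:
N' = W cosα = 1078·cos24.5° = 980.9 kN/m
Driving force T = W sinα = 1078·sin24.5° = 447.0 kN/m
Resisting force R = c_j·L + N'·tanφ_j = 28·20.2 + 980.9·tan23.8° = 565.6 + 432.6 = 998.2 kN/m
FS = R / T = 998.2 / 447.0 = 2.233

FS = 2.23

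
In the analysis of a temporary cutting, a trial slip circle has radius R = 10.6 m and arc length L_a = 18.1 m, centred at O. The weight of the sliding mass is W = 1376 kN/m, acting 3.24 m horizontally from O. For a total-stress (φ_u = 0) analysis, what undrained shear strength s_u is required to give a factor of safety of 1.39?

s_u = 32.3 kPa

FS = s_u·L_a·R / (W·d), so s_u = FS·W·d / (L_a·R).
s_u = 1.39·1376·3.24 / (18.10·10.6) = 6197.0 / 191.86 = 32.30 kPa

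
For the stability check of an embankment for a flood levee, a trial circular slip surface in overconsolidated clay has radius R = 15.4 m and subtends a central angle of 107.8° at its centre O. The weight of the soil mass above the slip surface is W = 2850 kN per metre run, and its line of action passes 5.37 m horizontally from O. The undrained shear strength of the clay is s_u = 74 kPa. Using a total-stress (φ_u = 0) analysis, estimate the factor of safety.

Taking moments about the centre O, the resisting moment is provided by the undrained shear strength acting along the arc:
Arc length L_a = R·θ = 15.4·(107.8°·π/180) = 15.4·1.8815 = 28.97 m
M_R = s_u·L_a·R = 74·28.97·15.4 = 33019.4 kN·m/m
M_D = W·d = 2850·5.37 = 15304.5 kN·m/m
FS = M_R / M_D = 33019.4 / 15304.5 = 2.157

FS = 2.16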